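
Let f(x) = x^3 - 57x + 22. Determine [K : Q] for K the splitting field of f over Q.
[K : Q] = 6

By the rational root test, any rational root of the monic integer polynomial f(x) = x^3 - 57x + 22 must be an integer dividing the constant term 22, i.e. one of ±{1, 2, 11, 22}. Evaluating: f(1) = -34, f(-1) = 78, f(2) = -84, f(-2) = 128, f(11) = 726, f(-11) = -682, f(22) = 9416, f(-22) = -9372; none is 0, so f has no rational root and is therefore irreducible over Q (a cubic with no linear factor over a field is irreducible). For an irreducible cubic, the Galois group is A_3 or S_3 according as the discriminant disc(f) = -4a^3 - 27b^2 = -4·(-57)^3 - 27·(22)^2 = 727704 is or is not a square in Q. Here disc(f) = 727704 is not a perfect square in Q, so the Galois group of f over Q is not contained in A_3 and must be all of S_3. The splitting field has degree |S_3| = 6 over Q, so [K : Q] = 6.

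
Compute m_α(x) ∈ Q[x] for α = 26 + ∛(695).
m_α(x) = x^3 - 78x^2 + 2028x - 18271

Set β = α - 26 = ∛(695), so β^3 = 695. Then (α - 26)^3 - 695 = 0, i.e. α is a root of g(x) = (x - 26)^3 - 695 = x^3 - 78x^2 + 2028x - 18271. Since g(x) = h(x - 26) where h(x) = x^3 - 695, and h is irreducible over Q (because 695 is not a perfect cube, so h has no rational root, and a monic cubic with no rational root is irreducible), g is also irreducible (irreducibility is preserved under the substitution x → x - 26). Hence m_α(x) = x^3 - 78x^2 + 2028x - 18271.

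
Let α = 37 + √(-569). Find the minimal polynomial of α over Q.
m_α(x) = x^2 - 74x + 1938

From α - 37 = √(-569), squaring gives (α - 37)^2 = -569, i.e. α^2 - 74α + 1369 = -569, so α^2 - 74α + 1938 = 0. The discriminant of x^2 - 74x + 1938 is (-74)^2 - 4·(1938) = 5476 - 7752 = -2276, and 4·(-569) is not a perfect square in Q since -569 is squarefree and ≠ 1. Hence x^2 - 74x + 1938 is irreducible over Q and is the minimal polynomial of α.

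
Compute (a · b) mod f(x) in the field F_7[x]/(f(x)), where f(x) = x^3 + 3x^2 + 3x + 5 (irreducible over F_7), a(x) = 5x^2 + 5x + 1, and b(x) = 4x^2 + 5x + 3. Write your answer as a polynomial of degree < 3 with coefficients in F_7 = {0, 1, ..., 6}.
a · b ≡ x^2 + 1 (mod f(x))

Multiply in F_7[x]: a(x)·b(x) = (5x^2 + 5x + 1)·(4x^2 + 5x + 3) = 6x^4 + 3x^3 + 2x^2 + 6x + 3. This has degree ≥ 3, so divide by f(x) over F_7: 6x^4 + 3x^3 + 2x^2 + 6x + 3 = (6x + 6)·(x^3 + 3x^2 + 3x + 5) + (x^2 + 1). Hence a·b ≡ x^2 + 1 (mod f). (F_7[x]/(f) is a field with 7^3 = 343 elements since f is irreducible of degree 3.)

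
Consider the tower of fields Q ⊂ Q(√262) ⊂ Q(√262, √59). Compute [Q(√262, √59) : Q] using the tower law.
[Q(√262, √59) : Q] = 4

[Q(√262):Q] = 2 (min poly x^2 - 262, irreducible since 262 is squarefree > 1). For the top step, suppose √59 ∈ Q(√262), say √59 = c + d√262 with c, d ∈ Q. Squaring: 59 = c^2 + 262d^2 + 2cd√262. Since √262 ∉ Q this forces 2cd = 0. If d = 0 then √59 = c ∈ Q, contradicting 59 squarefree > 1. If c = 0 then 59 = 262d^2, so 262·59 = (262d)^2 is a perfect square in Q — but 262·59 = 15458 is not a perfect square (since 262 and 59 are distinct squarefree integers). Contradiction. Hence √59 ∉ Q(√262), so x^2 - 59 stays irreducible over Q(√262) and [Q(√262, √59) : Q(√262)] = 2. By the tower law, [Q(√262, √59) : Q] = 2 · 2 = 4.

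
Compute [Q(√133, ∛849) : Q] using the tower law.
[Q(√133, ∛849) : Q] = 6

Let L = Q(√133, ∛849). Since Q(√133) ⊂ L and [Q(√133):Q] = 2, the tower law gives 2 | [L:Q]. Likewise Q(∛849) ⊂ L with [Q(∛849):Q] = 3 (because 849 is not a perfect cube), so 3 | [L:Q]. As gcd(2,3) = 1, [L:Q] is divisible by 6. Conversely L is generated over Q by √133 and ∛849, so [L:Q] ≤ 2·3 = 6. Therefore [Q(√133, ∛849) : Q] = 6.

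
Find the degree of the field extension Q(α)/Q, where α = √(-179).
[Q(α):Q] = 2

[Q(α):Q] equals the degree of the minimal polynomial of α. Here α^2 = -179 and x^2 + 179 is irreducible (d = -179 is squarefree, ≠ 1, hence not a square), so deg(m_α) = 2. Thus [Q(α):Q] = 2.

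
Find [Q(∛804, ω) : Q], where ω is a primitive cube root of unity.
[Q(∛804, ω) : Q] = 6

[Q(∛804):Q] = 3 (min poly x^3 - 804, irreducible since 804 is not a perfect cube). [Q(ω):Q] = 2 (min poly x^2 + x + 1). Since Q(∛804) ⊂ R and ω ∉ R, we have ω ∉ Q(∛804), so x^2 + x + 1 remains irreducible over Q(∛804) and [Q(∛804, ω) : Q(∛804)] = 2. By the tower law, [Q(∛804, ω) : Q] = 3 · 2 = 6. (In fact Q(∛804, ω) is the splitting field of x^3 - 804 over Q.)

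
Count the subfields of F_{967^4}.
F_{967^4} has 3 subfields

The subfields of F_{p^n} are exactly the fields F_{p^d} for d | n (each is the fixed field of the unique index-d subgroup of Gal(F_{p^n}/F_p) ≅ Z/nZ). The divisors of n = 4 are {1, 2, 4}, giving 3 subfields: F_{967^1}, F_{967^2}, F_{967^4}.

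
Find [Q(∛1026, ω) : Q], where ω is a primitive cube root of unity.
[Q(∛1026, ω) : Q] = 6

[Q(∛1026):Q] = 3 (min poly x^3 - 1026, irreducible since 1026 is not a perfect cube). [Q(ω):Q] = 2 (min poly x^2 + x + 1). Since Q(∛1026) ⊂ R and ω ∉ R, we have ω ∉ Q(∛1026), so x^2 + x + 1 remains irreducible over Q(∛1026) and [Q(∛1026, ω) : Q(∛1026)] = 2. By the tower law, [Q(∛1026, ω) : Q] = 3 · 2 = 6. (In fact Q(∛1026, ω) is the splitting field of x^3 - 1026 over Q.)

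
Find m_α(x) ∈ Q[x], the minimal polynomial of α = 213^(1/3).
m_α(x) = x^3 - 213

α satisfies α^3 = 213, so x^3 - 213 annihilates α. By the rational root test, a rational root p/q (in lowest terms) of x^3 - 213 would satisfy p^3 = 213 q^3, forcing q = 1 and p^3 = 213; but 213 is not a perfect cube, contradiction. A monic cubic over Q with no rational root is irreducible (any nontrivial factorization would include a linear factor). Hence x^3 - 213 is the minimal polynomial of α, and in particular [Q(α):Q] = 3.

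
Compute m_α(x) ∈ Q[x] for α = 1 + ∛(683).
m_α(x) = x^3 - 3x^2 + 3x - 684

Set β = α - 1 = ∛(683), so β^3 = 683. Then (α - 1)^3 - 683 = 0, i.e. α is a root of g(x) = (x - 1)^3 - 683 = x^3 - 3x^2 + 3x - 684. Since g(x) = h(x - 1) where h(x) = x^3 - 683, and h is irreducible over Q (because 683 is not a perfect cube, so h has no rational root, and a monic cubic with no rational root is irreducible), g is also irreducible (irreducibility is preserved under the substitution x → x - 1). Hence m_α(x) = x^3 - 3x^2 + 3x - 684.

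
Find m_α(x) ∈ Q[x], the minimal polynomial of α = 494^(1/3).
m_α(x) = x^3 - 494

α satisfies α^3 = 494, so x^3 - 494 annihilates α. By the rational root test, a rational root p/q (in lowest terms) of x^3 - 494 would satisfy p^3 = 494 q^3, forcing q = 1 and p^3 = 494; but 494 is not a perfect cube, contradiction. A monic cubic over Q with no rational root is irreducible (any nontrivial factorization would include a linear factor). Hence x^3 - 494 is the minimal polynomial of α, and in particular [Q(α):Q] = 3.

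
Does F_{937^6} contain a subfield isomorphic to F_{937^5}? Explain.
No: F_{937^5} is not a subfield of F_{937^6}

F_{p^m} embeds in F_{p^n} iff m | n. Here 5 ∤ 6 (since 6 = 1·5 + 1 with remainder 1 ≠ 0), so F_{937^5} is not a subfield of F_{937^6}. Equivalently: if it were, the tower law would give 5 = [F_{937^5}:F_937] dividing [F_{937^6}:F_937] = 6, contradiction.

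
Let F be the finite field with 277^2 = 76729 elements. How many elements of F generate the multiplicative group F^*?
There are φ(76728) = 24288 primitive elements

F_q^* is cyclic of order q - 1 = 76728. A cyclic group of order m has exactly φ(m) generators. Here m = 76728 = 2^3 · 3 · 23 · 139, so the number of primitive elements is φ(76728) = 24288.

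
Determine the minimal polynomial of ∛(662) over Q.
m_α(x) = x^3 - 662

α satisfies α^3 = 662, so x^3 - 662 annihilates α. By the rational root test, a rational root p/q (in lowest terms) of x^3 - 662 would satisfy p^3 = 662 q^3, forcing q = 1 and p^3 = 662; but 662 is not a perfect cube, contradiction. A monic cubic over Q with no rational root is irreducible (any nontrivial factorization would include a linear factor). Hence x^3 - 662 is the minimal polynomial of α, and in particular [Q(α):Q] = 3.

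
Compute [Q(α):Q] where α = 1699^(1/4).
[Q(α):Q] = 4

α is a root of x^4 - 1699. By Eisenstein's criterion at the prime p = 1699 (which divides the constant term 1699 but p^2 = 2886601 does not, since 1699 is squarefree), x^4 - 1699 is irreducible over Q. Hence [Q(α):Q] = 4.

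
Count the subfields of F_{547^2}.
F_{547^2} has 2 subfields

The subfields of F_{p^n} are exactly the fields F_{p^d} for d | n (each is the fixed field of the unique index-d subgroup of Gal(F_{p^n}/F_p) ≅ Z/nZ). The divisors of n = 2 are {1, 2}, giving 2 subfields: F_{547^1}, F_{547^2}.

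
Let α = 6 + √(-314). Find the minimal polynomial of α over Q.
m_α(x) = x^2 - 12x + 350

From α - 6 = √(-314), squaring gives (α - 6)^2 = -314, i.e. α^2 - 12α + 36 = -314, so α^2 - 12α + 350 = 0. The discriminant of x^2 - 12x + 350 is (-12)^2 - 4·(350) = 144 - 1400 = -1256, and 4·(-314) is not a perfect square in Q since -314 is squarefree and ≠ 1. Hence x^2 - 12x + 350 is irreducible over Q and is the minimal polynomial of α.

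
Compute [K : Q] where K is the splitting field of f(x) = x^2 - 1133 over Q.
[K : Q] = 2

f(x) = x^2 - 1133 factors as (x - √1133)(x + √1133). The splitting field is K = Q(√1133). Since 1133 is squarefree and > 1, it is not a perfect square, so x^2 - 1133 is irreducible over Q and [Q(√1133) : Q] = 2. Hence [K : Q] = 2.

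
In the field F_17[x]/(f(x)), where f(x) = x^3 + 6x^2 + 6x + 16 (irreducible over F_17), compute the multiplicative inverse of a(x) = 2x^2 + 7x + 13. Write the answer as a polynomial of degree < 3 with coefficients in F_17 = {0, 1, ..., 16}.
a(x)^(-1) ≡ 3x^2 + 13 (mod f(x))

Since f is irreducible over F_17, F_17[x]/(f) is a field and a(x) ≠ 0 has an inverse. Apply the extended Euclidean algorithm to f(x) and a(x) in F_17[x]: f(x) = (9x + 14)·a(x) + (12x + 4);  a(x) = (3x + 1)·(12x + 4) + (9). The last nonzero remainder is the constant 9 = gcd(f, a) in F_17. Back-substituting through the division chain expresses 9 = s(x)·a(x) + t(x)·f(x) with s(x) ≡ 10x^2 + 15 (mod f), so (10x^2 + 15)·a(x) ≡ 9 (mod f). Multiplying by 9^(-1) ≡ 2 in F_17 gives a(x)^(-1) ≡ 2·(10x^2 + 15) ≡ 3x^2 + 13 (mod f). Check: (2x^2 + 7x + 13)·(3x^2 + 13) = 6x^4 + 4x^3 + 14x^2 + 6x + 16 ≡ 1 (mod x^3 + 6x^2 + 6x + 16).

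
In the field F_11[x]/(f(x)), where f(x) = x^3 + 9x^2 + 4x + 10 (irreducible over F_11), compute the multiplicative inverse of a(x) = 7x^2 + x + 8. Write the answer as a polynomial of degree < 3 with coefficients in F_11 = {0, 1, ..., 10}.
a(x)^(-1) ≡ 8x^2 + 10x + 8 (mod f(x))

Since f is irreducible over F_11, F_11[x]/(f) is a field and a(x) ≠ 0 has an inverse. Apply the extended Euclidean algorithm to f(x) and a(x) in F_11[x]: f(x) = (8x + 8)·a(x) + (9x + 1);  a(x) = (2x + 6)·(9x + 1) + (2). The last nonzero remainder is the constant 2 = gcd(f, a) in F_11. Back-substituting through the division chain expresses 2 = s(x)·a(x) + t(x)·f(x) with s(x) ≡ 5x^2 + 9x + 5 (mod f), so (5x^2 + 9x + 5)·a(x) ≡ 2 (mod f). Multiplying by 2^(-1) ≡ 6 in F_11 gives a(x)^(-1) ≡ 6·(5x^2 + 9x + 5) ≡ 8x^2 + 10x + 8 (mod f). Check: (7x^2 + x + 8)·(8x^2 + 10x + 8) = x^4 + x^3 + 9x^2 + 9 ≡ 1 (mod x^3 + 9x^2 + 4x + 10).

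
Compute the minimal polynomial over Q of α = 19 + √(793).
m_α(x) = x^2 - 38x - 432

From α - 19 = √(793), squaring gives (α - 19)^2 = 793, i.e. α^2 - 38α + 361 = 793, so α^2 - 38α - 432 = 0. The discriminant of x^2 - 38x - 432 is (-38)^2 - 4·(-432) = 1444 + 1728 = 3172, and 4·(793) is not a perfect square in Q since 793 is squarefree and ≠ 1. Hence x^2 - 38x - 432 is irreducible over Q and is the minimal polynomial of α.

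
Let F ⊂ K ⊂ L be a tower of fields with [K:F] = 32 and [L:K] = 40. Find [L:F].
[L:F] = 1280

The tower law says that for any tower of field extensions F ⊂ K ⊂ L with finite degrees, [L:F] = [L:K] · [K:F]. Here this gives [L:F] = 40 · 32 = 1280.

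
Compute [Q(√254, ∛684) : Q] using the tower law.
[Q(√254, ∛684) : Q] = 6

Let L = Q(√254, ∛684). Since Q(√254) ⊂ L and [Q(√254):Q] = 2, the tower law gives 2 | [L:Q]. Likewise Q(∛684) ⊂ L with [Q(∛684):Q] = 3 (because 684 is not a perfect cube), so 3 | [L:Q]. As gcd(2,3) = 1, [L:Q] is divisible by 6. Conversely L is generated over Q by √254 and ∛684, so [L:Q] ≤ 2·3 = 6. Therefore [Q(√254, ∛684) : Q] = 6.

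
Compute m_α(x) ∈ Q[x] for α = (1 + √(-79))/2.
m_α(x) = x^2 - x + 20

From 2α - 1 = √(-79), squaring gives (2α - 1)^2 = -79, i.e. 4α^2 - 4α + 1 = -79, so α^2 - α + (1 + 79)/4 = 0. Since -79 ≡ 1 (mod 4), (1 + 79)/4 = 20 ∈ Z. The polynomial x^2 - x + 20 has discriminant 1 - 4·(20) = -79, which is not a perfect square in Q (d = -79 is squarefree and ≠ 1), so x^2 - x + 20 is irreducible over Q. It is the minimal polynomial of α.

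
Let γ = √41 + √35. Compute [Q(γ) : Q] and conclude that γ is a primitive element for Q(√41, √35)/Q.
[Q(γ) : Q] = 4 (equivalently, Q(γ) = Q(√41, √35))

Obviously Q(γ) ⊆ Q(√41, √35), and [Q(√41, √35):Q] = 4 (since 41, 35 are distinct squarefree integers > 1 with 1435 not a perfect square). To show equality we compute the minimal polynomial of γ. From γ = √41 + √35: γ^2 = 41 + 2√(1435) + 35 = 76 + 2√(1435), so γ^2 - 76 = 2√(1435); squaring, (γ^2 - 76)^2 = 4·1435, i.e. γ^4 - 152γ^2 + 5776 - 5740 = 0, i.e. γ^4 - 152γ^2 + 36 = 0. So γ is a root of x^4 - 152x^2 + 36. This polynomial is irreducible over Q: it has no rational root (each ±√41 ± √35 is irrational), and any factorization into two quadratics over Q would force √(1435) ∈ Q (pairing opposite roots) or √41, √35 ∈ Q (other pairings), all impossible. Hence [Q(γ):Q] = 4 = [Q(√41, √35):Q], so Q(γ) = Q(√41, √35).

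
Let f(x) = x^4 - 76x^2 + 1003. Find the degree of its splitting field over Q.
[K : Q] = 4

Solving the quadratic in x^2: x^2 = (76 ± √(76^2 - 4·1003))/2 = (76 ± √1764)/2 = (76 ± 42)/2, giving x^2 = 17 or x^2 = 59. So f(x) = (x^2 - 17)(x^2 - 59) and the roots of f are ±√17, ±√59. Hence the splitting field is K = Q(√17, √59). Since 17 and 59 are distinct squarefree integers > 1, their product 1003 is not a perfect square, so √59 ∉ Q(√17). By the tower law [K:Q] = [Q(√17,√59):Q(√17)] · [Q(√17):Q] = 2 · 2 = 4.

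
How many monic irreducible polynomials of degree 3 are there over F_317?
There are 10618232 monic irreducible polynomials of degree 3 over F_317

Each element of F_{317^3} that lies in no proper subfield is a root of exactly one monic irreducible of degree 3 over F_317, and each such polynomial has 3 distinct roots in F_{317^3}. By Möbius inversion the count is N_317(3) = (1/3) Σ_{d|3} μ(3/d) · 317^d = (1/3)(μ(3)·317^1 + μ(1)·317^3) = 31854696/3 = 10618232.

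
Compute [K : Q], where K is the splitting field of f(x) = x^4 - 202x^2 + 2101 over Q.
[K : Q] = 4

Solving the quadratic in x^2: x^2 = (202 ± √(202^2 - 4·2101))/2 = (202 ± √32400)/2 = (202 ± 180)/2, giving x^2 = 191 or x^2 = 11. So f(x) = (x^2 - 191)(x^2 - 11) and the roots of f are ±√191, ±√11. Hence the splitting field is K = Q(√191, √11). Since 191 and 11 are distinct squarefree integers > 1, their product 2101 is not a perfect square, so √11 ∉ Q(√191). By the tower law [K:Q] = [Q(√191,√11):Q(√191)] · [Q(√191):Q] = 2 · 2 = 4.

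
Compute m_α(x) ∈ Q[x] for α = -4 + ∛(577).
m_α(x) = x^3 + 12x^2 + 48x - 513

Set β = α + 4 = ∛(577), so β^3 = 577. Then (α + 4)^3 - 577 = 0, i.e. α is a root of g(x) = (x + 4)^3 - 577 = x^3 + 12x^2 + 48x - 513. Since g(x) = h(x + 4) where h(x) = x^3 - 577, and h is irreducible over Q (because 577 is not a perfect cube, so h has no rational root, and a monic cubic with no rational root is irreducible), g is also irreducible (irreducibility is preserved under the substitution x → x + 4). Hence m_α(x) = x^3 + 12x^2 + 48x - 513.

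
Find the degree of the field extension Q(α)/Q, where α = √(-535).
[Q(α):Q] = 2

[Q(α):Q] equals the degree of the minimal polynomial of α. Here α^2 = -535 and x^2 + 535 is irreducible (d = -535 is squarefree, ≠ 1, hence not a square), so deg(m_α) = 2. Thus [Q(α):Q] = 2.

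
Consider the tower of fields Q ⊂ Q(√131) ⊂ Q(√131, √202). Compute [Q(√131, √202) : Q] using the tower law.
[Q(√131, √202) : Q] = 4

[Q(√131):Q] = 2 (min poly x^2 - 131, irreducible since 131 is squarefree > 1). For the top step, suppose √202 ∈ Q(√131), say √202 = c + d√131 with c, d ∈ Q. Squaring: 202 = c^2 + 131d^2 + 2cd√131. Since √131 ∉ Q this forces 2cd = 0. If d = 0 then √202 = c ∈ Q, contradicting 202 squarefree > 1. If c = 0 then 202 = 131d^2, so 131·202 = (131d)^2 is a perfect square in Q — but 131·202 = 26462 is not a perfect square (since 131 and 202 are distinct squarefree integers). Contradiction. Hence √202 ∉ Q(√131), so x^2 - 202 stays irreducible over Q(√131) and [Q(√131, √202) : Q(√131)] = 2. By the tower law, [Q(√131, √202) : Q] = 2 · 2 = 4.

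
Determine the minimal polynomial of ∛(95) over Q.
m_α(x) = x^3 - 95

α satisfies α^3 = 95, so x^3 - 95 annihilates α. By the rational root test, a rational root p/q (in lowest terms) of x^3 - 95 would satisfy p^3 = 95 q^3, forcing q = 1 and p^3 = 95; but 95 is not a perfect cube, contradiction. A monic cubic over Q with no rational root is irreducible (any nontrivial factorization would include a linear factor). Hence x^3 - 95 is the minimal polynomial of α, and in particular [Q(α):Q] = 3.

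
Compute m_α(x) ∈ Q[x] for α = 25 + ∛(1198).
m_α(x) = x^3 - 75x^2 + 1875x - 16823

Set β = α - 25 = ∛(1198), so β^3 = 1198. Then (α - 25)^3 - 1198 = 0, i.e. α is a root of g(x) = (x - 25)^3 - 1198 = x^3 - 75x^2 + 1875x - 16823. Since g(x) = h(x - 25) where h(x) = x^3 - 1198, and h is irreducible over Q (because 1198 is not a perfect cube, so h has no rational root, and a monic cubic with no rational root is irreducible), g is also irreducible (irreducibility is preserved under the substitution x → x - 25). Hence m_α(x) = x^3 - 75x^2 + 1875x - 16823.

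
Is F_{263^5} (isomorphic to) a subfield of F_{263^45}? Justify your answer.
Yes: F_{263^5} is a subfield of F_{263^45}

F_{p^m} embeds in F_{p^n} iff m | n (since F_{p^n} is the splitting field of x^(p^n) - x, and F_{p^m} ⊂ F_{p^n} forces p^n to be a power of p^m, i.e. m | n; conversely if m | n then every root of x^(p^m) - x is a root of x^(p^n) - x). Here 5 | 45 (since 45 = 9·5), so F_{263^5} is a subfield of F_{263^45}, and [F_{263^45} : F_{263^5}] = 45/5 = 9.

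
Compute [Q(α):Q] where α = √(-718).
[Q(α):Q] = 2

[Q(α):Q] equals the degree of the minimal polynomial of α. Here α^2 = -718 and x^2 + 718 is irreducible (d = -718 is squarefree, ≠ 1, hence not a square), so deg(m_α) = 2. Thus [Q(α):Q] = 2.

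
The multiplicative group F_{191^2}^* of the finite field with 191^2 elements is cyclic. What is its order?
|F_{191^2}^*| = 36480

F_{191^2} has 191^2 = 36481 elements; its multiplicative group consists of all nonzero elements, so |F_{191^2}^*| = 36481 - 1 = 36480. (It is cyclic since any finite subgroup of the multiplicative group of a field is cyclic.)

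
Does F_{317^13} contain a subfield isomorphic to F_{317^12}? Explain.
No: F_{317^12} is not a subfield of F_{317^13}

F_{p^m} embeds in F_{p^n} iff m | n. Here 12 ∤ 13 (since 13 = 1·12 + 1 with remainder 1 ≠ 0), so F_{317^12} is not a subfield of F_{317^13}. Equivalently: if it were, the tower law would give 12 = [F_{317^12}:F_317] dividing [F_{317^13}:F_317] = 13, contradiction.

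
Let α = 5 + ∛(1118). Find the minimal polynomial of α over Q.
m_α(x) = x^3 - 15x^2 + 75x - 1243

Set β = α - 5 = ∛(1118), so β^3 = 1118. Then (α - 5)^3 - 1118 = 0, i.e. α is a root of g(x) = (x - 5)^3 - 1118 = x^3 - 15x^2 + 75x - 1243. Since g(x) = h(x - 5) where h(x) = x^3 - 1118, and h is irreducible over Q (because 1118 is not a perfect cube, so h has no rational root, and a monic cubic with no rational root is irreducible), g is also irreducible (irreducibility is preserved under the substitution x → x - 5). Hence m_α(x) = x^3 - 15x^2 + 75x - 1243.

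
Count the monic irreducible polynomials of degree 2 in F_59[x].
There are 1711 monic irreducible polynomials of degree 2 over F_59

Each element of F_{59^2} that lies in no proper subfield is a root of exactly one monic irreducible of degree 2 over F_59, and each such polynomial has 2 distinct roots in F_{59^2}. By Möbius inversion the count is N_59(2) = (1/2) Σ_{d|2} μ(2/d) · 59^d = (1/2)(μ(2)·59^1 + μ(1)·59^2) = 3422/2 = 1711.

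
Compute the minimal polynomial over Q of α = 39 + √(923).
m_α(x) = x^2 - 78x + 598

From α - 39 = √(923), squaring gives (α - 39)^2 = 923, i.e. α^2 - 78α + 1521 = 923, so α^2 - 78α + 598 = 0. The discriminant of x^2 - 78x + 598 is (-78)^2 - 4·(598) = 6084 - 2392 = 3692, and 4·(923) is not a perfect square in Q since 923 is squarefree and ≠ 1. Hence x^2 - 78x + 598 is irreducible over Q and is the minimal polynomial of α.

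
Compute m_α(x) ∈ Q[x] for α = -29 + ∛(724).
m_α(x) = x^3 + 87x^2 + 2523x + 23665

Set β = α + 29 = ∛(724), so β^3 = 724. Then (α + 29)^3 - 724 = 0, i.e. α is a root of g(x) = (x + 29)^3 - 724 = x^3 + 87x^2 + 2523x + 23665. Since g(x) = h(x + 29) where h(x) = x^3 - 724, and h is irreducible over Q (because 724 is not a perfect cube, so h has no rational root, and a monic cubic with no rational root is irreducible), g is also irreducible (irreducibility is preserved under the substitution x → x + 29). Hence m_α(x) = x^3 + 87x^2 + 2523x + 23665.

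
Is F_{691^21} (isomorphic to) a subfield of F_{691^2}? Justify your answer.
No: F_{691^21} is not a subfield of F_{691^2}

F_{p^m} embeds in F_{p^n} iff m | n. Here 21 ∤ 2 (since 2 = 0·21 + 2 with remainder 2 ≠ 0), so F_{691^21} is not a subfield of F_{691^2}. Equivalently: if it were, the tower law would give 21 = [F_{691^21}:F_691] dividing [F_{691^2}:F_691] = 2, contradiction.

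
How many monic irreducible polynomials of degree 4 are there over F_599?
There are 32184449700 monic irreducible polynomials of degree 4 over F_599

Each element of F_{599^4} that lies in no proper subfield is a root of exactly one monic irreducible of degree 4 over F_599, and each such polynomial has 4 distinct roots in F_{599^4}. By Möbius inversion the count is N_599(4) = (1/4) Σ_{d|4} μ(4/d) · 599^d = (1/4)(μ(4)·599^1 + μ(2)·599^2 + μ(1)·599^4) = 128737798800/4 = 32184449700.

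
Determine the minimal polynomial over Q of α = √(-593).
m_α(x) = x^2 + 593

α satisfies α^2 + 593 = 0, so x^2 + 593 annihilates α. Since d = -593 is squarefree and ≠ 1, it is not a perfect square in Q, so x^2 + 593 has no rational root and is therefore irreducible over Q (a degree-2 polynomial over a field is irreducible iff it has no root). Hence m_α(x) = x^2 + 593.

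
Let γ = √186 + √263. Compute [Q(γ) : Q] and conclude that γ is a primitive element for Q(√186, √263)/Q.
[Q(γ) : Q] = 4 (equivalently, Q(γ) = Q(√186, √263))

Obviously Q(γ) ⊆ Q(√186, √263), and [Q(√186, √263):Q] = 4 (since 186, 263 are distinct squarefree integers > 1 with 48918 not a perfect square). To show equality we compute the minimal polynomial of γ. From γ = √186 + √263: γ^2 = 186 + 2√(48918) + 263 = 449 + 2√(48918), so γ^2 - 449 = 2√(48918); squaring, (γ^2 - 449)^2 = 4·48918, i.e. γ^4 - 898γ^2 + 201601 - 195672 = 0, i.e. γ^4 - 898γ^2 + 5929 = 0. So γ is a root of x^4 - 898x^2 + 5929. This polynomial is irreducible over Q: it has no rational root (each ±√186 ± √263 is irrational), and any factorization into two quadratics over Q would force √(48918) ∈ Q (pairing opposite roots) or √186, √263 ∈ Q (other pairings), all impossible. Hence [Q(γ):Q] = 4 = [Q(√186, √263):Q], so Q(γ) = Q(√186, √263).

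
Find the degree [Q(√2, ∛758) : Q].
[Q(√2, ∛758) : Q] = 6

Let L = Q(√2, ∛758). Since Q(√2) ⊂ L and [Q(√2):Q] = 2, the tower law gives 2 | [L:Q]. Likewise Q(∛758) ⊂ L with [Q(∛758):Q] = 3 (because 758 is not a perfect cube), so 3 | [L:Q]. As gcd(2,3) = 1, [L:Q] is divisible by 6. Conversely L is generated over Q by √2 and ∛758, so [L:Q] ≤ 2·3 = 6. Therefore [Q(√2, ∛758) : Q] = 6.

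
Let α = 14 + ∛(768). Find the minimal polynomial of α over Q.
m_α(x) = x^3 - 42x^2 + 588x - 3512

Set β = α - 14 = ∛(768), so β^3 = 768. Then (α - 14)^3 - 768 = 0, i.e. α is a root of g(x) = (x - 14)^3 - 768 = x^3 - 42x^2 + 588x - 3512. Since g(x) = h(x - 14) where h(x) = x^3 - 768, and h is irreducible over Q (because 768 is not a perfect cube, so h has no rational root, and a monic cubic with no rational root is irreducible), g is also irreducible (irreducibility is preserved under the substitution x → x - 14). Hence m_α(x) = x^3 - 42x^2 + 588x - 3512.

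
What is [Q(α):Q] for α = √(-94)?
[Q(α):Q] = 2

[Q(α):Q] equals the degree of the minimal polynomial of α. Here α^2 = -94 and x^2 + 94 is irreducible (d = -94 is squarefree, ≠ 1, hence not a square), so deg(m_α) = 2. Thus [Q(α):Q] = 2.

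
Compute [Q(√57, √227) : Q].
[Q(√57, √227) : Q] = 4

[Q(√57):Q] = 2 (min poly x^2 - 57, irreducible since 57 is squarefree > 1). For the top step, suppose √227 ∈ Q(√57), say √227 = c + d√57 with c, d ∈ Q. Squaring: 227 = c^2 + 57d^2 + 2cd√57. Since √57 ∉ Q this forces 2cd = 0. If d = 0 then √227 = c ∈ Q, contradicting 227 squarefree > 1. If c = 0 then 227 = 57d^2, so 57·227 = (57d)^2 is a perfect square in Q — but 57·227 = 12939 is not a perfect square (since 57 and 227 are distinct squarefree integers). Contradiction. Hence √227 ∉ Q(√57), so x^2 - 227 stays irreducible over Q(√57) and [Q(√57, √227) : Q(√57)] = 2. By the tower law, [Q(√57, √227) : Q] = 2 · 2 = 4.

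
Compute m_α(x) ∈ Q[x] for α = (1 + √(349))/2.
m_α(x) = x^2 - x - 87

From 2α - 1 = √(349), squaring gives (2α - 1)^2 = 349, i.e. 4α^2 - 4α + 1 = 349, so α^2 - α + (1 - 349)/4 = 0. Since 349 ≡ 1 (mod 4), (1 - 349)/4 = -87 ∈ Z. The polynomial x^2 - x - 87 has discriminant 1 - 4·(-87) = 349, which is not a perfect square in Q (d = 349 is squarefree and ≠ 1), so x^2 - x - 87 is irreducible over Q. It is the minimal polynomial of α.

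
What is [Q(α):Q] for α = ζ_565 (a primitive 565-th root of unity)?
[Q(α):Q] = 448

The minimal polynomial of ζ_565 over Q is the 565-th cyclotomic polynomial Φ_565(x), which is irreducible over Q and has degree φ(565) = 448. Hence [Q(α):Q] = φ(565) = 448.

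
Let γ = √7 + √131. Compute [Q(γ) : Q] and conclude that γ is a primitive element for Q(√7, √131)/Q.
[Q(γ) : Q] = 4 (equivalently, Q(γ) = Q(√7, √131))

Obviously Q(γ) ⊆ Q(√7, √131), and [Q(√7, √131):Q] = 4 (since 7, 131 are distinct squarefree integers > 1 with 917 not a perfect square). To show equality we compute the minimal polynomial of γ. From γ = √7 + √131: γ^2 = 7 + 2√(917) + 131 = 138 + 2√(917), so γ^2 - 138 = 2√(917); squaring, (γ^2 - 138)^2 = 4·917, i.e. γ^4 - 276γ^2 + 19044 - 3668 = 0, i.e. γ^4 - 276γ^2 + 15376 = 0. So γ is a root of x^4 - 276x^2 + 15376. This polynomial is irreducible over Q: it has no rational root (each ±√7 ± √131 is irrational), and any factorization into two quadratics over Q would force √(917) ∈ Q (pairing opposite roots) or √7, √131 ∈ Q (other pairings), all impossible. Hence [Q(γ):Q] = 4 = [Q(√7, √131):Q], so Q(γ) = Q(√7, √131).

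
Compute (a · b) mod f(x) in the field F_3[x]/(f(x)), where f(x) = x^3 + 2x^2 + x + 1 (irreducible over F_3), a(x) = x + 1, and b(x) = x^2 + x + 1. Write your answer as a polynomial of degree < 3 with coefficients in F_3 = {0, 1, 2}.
a · b ≡ x (mod f(x))

Multiply in F_3[x]: a(x)·b(x) = (x + 1)·(x^2 + x + 1) = x^3 + 2x^2 + 2x + 1. This has degree ≥ 3, so divide by f(x) over F_3: x^3 + 2x^2 + 2x + 1 = (1)·(x^3 + 2x^2 + x + 1) + (x). Hence a·b ≡ x (mod f). (F_3[x]/(f) is a field with 3^3 = 27 elements since f is irreducible of degree 3.)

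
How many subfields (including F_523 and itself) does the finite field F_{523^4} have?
F_{523^4} has 3 subfields

The subfields of F_{p^n} are exactly the fields F_{p^d} for d | n (each is the fixed field of the unique index-d subgroup of Gal(F_{p^n}/F_p) ≅ Z/nZ). The divisors of n = 4 are {1, 2, 4}, giving 3 subfields: F_{523^1}, F_{523^2}, F_{523^4}.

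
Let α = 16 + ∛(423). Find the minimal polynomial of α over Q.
m_α(x) = x^3 - 48x^2 + 768x - 4519

Set β = α - 16 = ∛(423), so β^3 = 423. Then (α - 16)^3 - 423 = 0, i.e. α is a root of g(x) = (x - 16)^3 - 423 = x^3 - 48x^2 + 768x - 4519. Since g(x) = h(x - 16) where h(x) = x^3 - 423, and h is irreducible over Q (because 423 is not a perfect cube, so h has no rational root, and a monic cubic with no rational root is irreducible), g is also irreducible (irreducibility is preserved under the substitution x → x - 16). Hence m_α(x) = x^3 - 48x^2 + 768x - 4519.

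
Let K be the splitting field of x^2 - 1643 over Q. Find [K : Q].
[K : Q] = 2

f(x) = x^2 - 1643 factors as (x - √1643)(x + √1643). The splitting field is K = Q(√1643). Since 1643 is squarefree and > 1, it is not a perfect square, so x^2 - 1643 is irreducible over Q and [Q(√1643) : Q] = 2. Hence [K : Q] = 2.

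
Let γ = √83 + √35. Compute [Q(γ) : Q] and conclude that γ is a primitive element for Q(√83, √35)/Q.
[Q(γ) : Q] = 4 (equivalently, Q(γ) = Q(√83, √35))

Obviously Q(γ) ⊆ Q(√83, √35), and [Q(√83, √35):Q] = 4 (since 83, 35 are distinct squarefree integers > 1 with 2905 not a perfect square). To show equality we compute the minimal polynomial of γ. From γ = √83 + √35: γ^2 = 83 + 2√(2905) + 35 = 118 + 2√(2905), so γ^2 - 118 = 2√(2905); squaring, (γ^2 - 118)^2 = 4·2905, i.e. γ^4 - 236γ^2 + 13924 - 11620 = 0, i.e. γ^4 - 236γ^2 + 2304 = 0. So γ is a root of x^4 - 236x^2 + 2304. This polynomial is irreducible over Q: it has no rational root (each ±√83 ± √35 is irrational), and any factorization into two quadratics over Q would force √(2905) ∈ Q (pairing opposite roots) or √83, √35 ∈ Q (other pairings), all impossible. Hence [Q(γ):Q] = 4 = [Q(√83, √35):Q], so Q(γ) = Q(√83, √35).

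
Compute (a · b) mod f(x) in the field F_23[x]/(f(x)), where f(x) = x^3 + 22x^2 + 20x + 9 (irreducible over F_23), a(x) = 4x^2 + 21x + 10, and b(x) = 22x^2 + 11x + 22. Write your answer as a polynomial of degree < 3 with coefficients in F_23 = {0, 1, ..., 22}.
a · b ≡ 17x^2 + 21x + 3 (mod f(x))

Multiply in F_23[x]: a(x)·b(x) = (4x^2 + 21x + 10)·(22x^2 + 11x + 22) = 19x^4 + 10x^2 + 20x + 13. This has degree ≥ 3, so divide by f(x) over F_23: 19x^4 + 10x^2 + 20x + 13 = (19x + 19)·(x^3 + 22x^2 + 20x + 9) + (17x^2 + 21x + 3). Hence a·b ≡ 17x^2 + 21x + 3 (mod f). (F_23[x]/(f) is a field with 23^3 = 12167 elements since f is irreducible of degree 3.)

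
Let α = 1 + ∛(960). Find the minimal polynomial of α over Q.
m_α(x) = x^3 - 3x^2 + 3x - 961

Set β = α - 1 = ∛(960), so β^3 = 960. Then (α - 1)^3 - 960 = 0, i.e. α is a root of g(x) = (x - 1)^3 - 960 = x^3 - 3x^2 + 3x - 961. Since g(x) = h(x - 1) where h(x) = x^3 - 960, and h is irreducible over Q (because 960 is not a perfect cube, so h has no rational root, and a monic cubic with no rational root is irreducible), g is also irreducible (irreducibility is preserved under the substitution x → x - 1). Hence m_α(x) = x^3 - 3x^2 + 3x - 961.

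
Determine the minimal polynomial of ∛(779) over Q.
m_α(x) = x^3 - 779

α satisfies α^3 = 779, so x^3 - 779 annihilates α. By the rational root test, a rational root p/q (in lowest terms) of x^3 - 779 would satisfy p^3 = 779 q^3, forcing q = 1 and p^3 = 779; but 779 is not a perfect cube, contradiction. A monic cubic over Q with no rational root is irreducible (any nontrivial factorization would include a linear factor). Hence x^3 - 779 is the minimal polynomial of α, and in particular [Q(α):Q] = 3.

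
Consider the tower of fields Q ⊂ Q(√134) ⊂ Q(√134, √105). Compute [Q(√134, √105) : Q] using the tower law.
[Q(√134, √105) : Q] = 4

[Q(√134):Q] = 2 (min poly x^2 - 134, irreducible since 134 is squarefree > 1). For the top step, suppose √105 ∈ Q(√134), say √105 = c + d√134 with c, d ∈ Q. Squaring: 105 = c^2 + 134d^2 + 2cd√134. Since √134 ∉ Q this forces 2cd = 0. If d = 0 then √105 = c ∈ Q, contradicting 105 squarefree > 1. If c = 0 then 105 = 134d^2, so 134·105 = (134d)^2 is a perfect square in Q — but 134·105 = 14070 is not a perfect square (since 134 and 105 are distinct squarefree integers). Contradiction. Hence √105 ∉ Q(√134), so x^2 - 105 stays irreducible over Q(√134) and [Q(√134, √105) : Q(√134)] = 2. By the tower law, [Q(√134, √105) : Q] = 2 · 2 = 4.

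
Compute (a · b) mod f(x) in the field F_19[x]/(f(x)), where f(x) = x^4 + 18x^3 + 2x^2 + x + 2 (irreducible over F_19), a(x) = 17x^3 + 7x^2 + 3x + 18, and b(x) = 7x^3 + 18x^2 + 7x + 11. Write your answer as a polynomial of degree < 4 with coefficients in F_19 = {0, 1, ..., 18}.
a · b ≡ 3x^3 + 17x^2 + x + 11 (mod f(x))

Multiply in F_19[x]: a(x)·b(x) = (17x^3 + 7x^2 + 3x + 18)·(7x^3 + 18x^2 + 7x + 11) = 5x^6 + 13x^5 + 17x^3 + 4x^2 + 7x + 8. This has degree ≥ 4, so divide by f(x) over F_19: 5x^6 + 13x^5 + 17x^3 + 4x^2 + 7x + 8 = (5x^2 + 18x + 8)·(x^4 + 18x^3 + 2x^2 + x + 2) + (3x^3 + 17x^2 + x + 11). Hence a·b ≡ 3x^3 + 17x^2 + x + 11 (mod f). (F_19[x]/(f) is a field with 19^4 = 130321 elements since f is irreducible of degree 4.)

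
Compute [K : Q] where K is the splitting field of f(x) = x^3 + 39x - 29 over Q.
[K : Q] = 6

By the rational root test, any rational root of the monic integer polynomial f(x) = x^3 + 39x - 29 must be an integer dividing the constant term -29, i.e. one of ±{1, 29}. Evaluating: f(1) = 11, f(-1) = -69, f(29) = 25491, f(-29) = -25549; none is 0, so f has no rational root and is therefore irreducible over Q (a cubic with no linear factor over a field is irreducible). For an irreducible cubic, the Galois group is A_3 or S_3 according as the discriminant disc(f) = -4a^3 - 27b^2 = -4·(39)^3 - 27·(-29)^2 = -259983 is or is not a square in Q. Here disc(f) = -259983 is not a perfect square in Q, so the Galois group of f over Q is not contained in A_3 and must be all of S_3. The splitting field has degree |S_3| = 6 over Q, so [K : Q] = 6.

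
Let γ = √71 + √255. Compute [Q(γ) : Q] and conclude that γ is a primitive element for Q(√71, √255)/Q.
[Q(γ) : Q] = 4 (equivalently, Q(γ) = Q(√71, √255))

Obviously Q(γ) ⊆ Q(√71, √255), and [Q(√71, √255):Q] = 4 (since 71, 255 are distinct squarefree integers > 1 with 18105 not a perfect square). To show equality we compute the minimal polynomial of γ. From γ = √71 + √255: γ^2 = 71 + 2√(18105) + 255 = 326 + 2√(18105), so γ^2 - 326 = 2√(18105); squaring, (γ^2 - 326)^2 = 4·18105, i.e. γ^4 - 652γ^2 + 106276 - 72420 = 0, i.e. γ^4 - 652γ^2 + 33856 = 0. So γ is a root of x^4 - 652x^2 + 33856. This polynomial is irreducible over Q: it has no rational root (each ±√71 ± √255 is irrational), and any factorization into two quadratics over Q would force √(18105) ∈ Q (pairing opposite roots) or √71, √255 ∈ Q (other pairings), all impossible. Hence [Q(γ):Q] = 4 = [Q(√71, √255):Q], so Q(γ) = Q(√71, √255).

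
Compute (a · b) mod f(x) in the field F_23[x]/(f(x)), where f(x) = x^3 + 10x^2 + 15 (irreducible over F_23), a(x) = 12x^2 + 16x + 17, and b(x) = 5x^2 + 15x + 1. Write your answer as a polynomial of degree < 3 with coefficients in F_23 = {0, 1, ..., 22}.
a · b ≡ 11x^2 + 15x + 11 (mod f(x))

Multiply in F_23[x]: a(x)·b(x) = (12x^2 + 16x + 17)·(5x^2 + 15x + 1) = 14x^4 + 7x^3 + 15x^2 + 18x + 17. This has degree ≥ 3, so divide by f(x) over F_23: 14x^4 + 7x^3 + 15x^2 + 18x + 17 = (14x + 5)·(x^3 + 10x^2 + 15) + (11x^2 + 15x + 11). Hence a·b ≡ 11x^2 + 15x + 11 (mod f). (F_23[x]/(f) is a field with 23^3 = 12167 elements since f is irreducible of degree 3.)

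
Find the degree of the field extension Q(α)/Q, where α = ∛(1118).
[Q(α):Q] = 3

The minimal polynomial of α is x^3 - 1118, irreducible over Q since 1118 is not a perfect cube (so x^3 - 1118 has no rational root). Hence [Q(α):Q] = deg(m_α) = 3.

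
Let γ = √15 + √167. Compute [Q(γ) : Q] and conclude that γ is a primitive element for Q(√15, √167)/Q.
[Q(γ) : Q] = 4 (equivalently, Q(γ) = Q(√15, √167))

Obviously Q(γ) ⊆ Q(√15, √167), and [Q(√15, √167):Q] = 4 (since 15, 167 are distinct squarefree integers > 1 with 2505 not a perfect square). To show equality we compute the minimal polynomial of γ. From γ = √15 + √167: γ^2 = 15 + 2√(2505) + 167 = 182 + 2√(2505), so γ^2 - 182 = 2√(2505); squaring, (γ^2 - 182)^2 = 4·2505, i.e. γ^4 - 364γ^2 + 33124 - 10020 = 0, i.e. γ^4 - 364γ^2 + 23104 = 0. So γ is a root of x^4 - 364x^2 + 23104. This polynomial is irreducible over Q: it has no rational root (each ±√15 ± √167 is irrational), and any factorization into two quadratics over Q would force √(2505) ∈ Q (pairing opposite roots) or √15, √167 ∈ Q (other pairings), all impossible. Hence [Q(γ):Q] = 4 = [Q(√15, √167):Q], so Q(γ) = Q(√15, √167).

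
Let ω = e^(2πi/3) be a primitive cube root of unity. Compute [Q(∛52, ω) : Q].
[Q(∛52, ω) : Q] = 6

[Q(∛52):Q] = 3 (min poly x^3 - 52, irreducible since 52 is not a perfect cube). [Q(ω):Q] = 2 (min poly x^2 + x + 1). Since Q(∛52) ⊂ R and ω ∉ R, we have ω ∉ Q(∛52), so x^2 + x + 1 remains irreducible over Q(∛52) and [Q(∛52, ω) : Q(∛52)] = 2. By the tower law, [Q(∛52, ω) : Q] = 3 · 2 = 6. (In fact Q(∛52, ω) is the splitting field of x^3 - 52 over Q.)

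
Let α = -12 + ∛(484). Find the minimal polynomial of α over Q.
m_α(x) = x^3 + 36x^2 + 432x + 1244

Set β = α + 12 = ∛(484), so β^3 = 484. Then (α + 12)^3 - 484 = 0, i.e. α is a root of g(x) = (x + 12)^3 - 484 = x^3 + 36x^2 + 432x + 1244. Since g(x) = h(x + 12) where h(x) = x^3 - 484, and h is irreducible over Q (because 484 is not a perfect cube, so h has no rational root, and a monic cubic with no rational root is irreducible), g is also irreducible (irreducibility is preserved under the substitution x → x + 12). Hence m_α(x) = x^3 + 36x^2 + 432x + 1244.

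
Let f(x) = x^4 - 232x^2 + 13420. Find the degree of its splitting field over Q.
[K : Q] = 4

Solving the quadratic in x^2: x^2 = (232 ± √(232^2 - 4·13420))/2 = (232 ± √144)/2 = (232 ± 12)/2, giving x^2 = 122 or x^2 = 110. So f(x) = (x^2 - 122)(x^2 - 110) and the roots of f are ±√122, ±√110. Hence the splitting field is K = Q(√122, √110). Since 122 and 110 are distinct squarefree integers > 1, their product 13420 is not a perfect square, so √110 ∉ Q(√122). By the tower law [K:Q] = [Q(√122,√110):Q(√122)] · [Q(√122):Q] = 2 · 2 = 4.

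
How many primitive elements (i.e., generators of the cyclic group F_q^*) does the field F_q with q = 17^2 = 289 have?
There are φ(288) = 96 primitive elements

F_q^* is cyclic of order q - 1 = 288. A cyclic group of order m has exactly φ(m) generators. Here m = 288 = 2^5 · 3^2, so the number of primitive elements is φ(288) = 96.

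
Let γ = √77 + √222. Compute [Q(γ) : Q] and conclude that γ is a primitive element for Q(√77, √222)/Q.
[Q(γ) : Q] = 4 (equivalently, Q(γ) = Q(√77, √222))

Obviously Q(γ) ⊆ Q(√77, √222), and [Q(√77, √222):Q] = 4 (since 77, 222 are distinct squarefree integers > 1 with 17094 not a perfect square). To show equality we compute the minimal polynomial of γ. From γ = √77 + √222: γ^2 = 77 + 2√(17094) + 222 = 299 + 2√(17094), so γ^2 - 299 = 2√(17094); squaring, (γ^2 - 299)^2 = 4·17094, i.e. γ^4 - 598γ^2 + 89401 - 68376 = 0, i.e. γ^4 - 598γ^2 + 21025 = 0. So γ is a root of x^4 - 598x^2 + 21025. This polynomial is irreducible over Q: it has no rational root (each ±√77 ± √222 is irrational), and any factorization into two quadratics over Q would force √(17094) ∈ Q (pairing opposite roots) or √77, √222 ∈ Q (other pairings), all impossible. Hence [Q(γ):Q] = 4 = [Q(√77, √222):Q], so Q(γ) = Q(√77, √222).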